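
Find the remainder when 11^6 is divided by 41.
33

Use repeated squaring. Binary(6) = 110. Walk through the bits of the exponent 6 left-to-right: at each bit after the leading one, square the running value, then multiply by 11 if the bit is 1 (always reducing mod 41):
  bit 1 = 1 (leading): start with 11.
  bit 2 = 1: square 11^2 = 121 ≡ 39; bit is 1, so multiply 39·11 = 429 ≡ 19 (mod 41).
  bit 3 = 0: square 19^2 = 361 ≡ 33 (mod 41).
Final value: 11^6 ≡ 33 (mod 41).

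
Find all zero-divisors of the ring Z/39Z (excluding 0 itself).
nonzero zero-divisors of Z/39Z = {3, 6, 9, 12, 13, 15, 18, 21, 24, 26, 27, 30, 33, 36}

An element a ∈ Z/39Z (with a ≠ 0) is a zero-divisor iff gcd(a, 39) > 1 (because a is a unit precisely when gcd(a, n) = 1, and in Z/nZ every nonzero, non-unit element is a zero-divisor). Scan a = 1, ..., 38 and keep those with gcd(a, 39) > 1:
  gcd(3, 39) = 3, gcd(6, 39) = 3, gcd(9, 39) = 3, gcd(12, 39) = 3, gcd(13, 39) = 13, gcd(15, 39) = 3, gcd(18, 39) = 3, gcd(21, 39) = 3, gcd(24, 39) = 3, gcd(26, 39) = 13, gcd(27, 39) = 3, gcd(30, 39) = 3, gcd(33, 39) = 3, gcd(36, 39) = 3.
All other a ∈ {1, ..., 38} have gcd(a, 39) = 1 and are units. So the nonzero zero-divisors are exactly the 14 values of a appearing in this scan.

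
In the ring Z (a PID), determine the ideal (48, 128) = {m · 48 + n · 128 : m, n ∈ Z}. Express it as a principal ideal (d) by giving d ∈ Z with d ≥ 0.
(48, 128) = (16); d = 16

In the PID Z, (a, b) is generated by gcd(a, b). Compute gcd(128, 48) with the extended Euclidean algorithm, tracking rows (r, s, t) with s·128 + t·48 = r:
  row A: (128, 1, 0)   [1·128 + 0·48 = 128]
  row B: (48, 0, 1)   [0·128 + 1·48 = 48]
  128 = 2·48 + 32   → row C = row A − 2·row B = (32, 1, −2)   [check: 1·128 − 2·48 = 32]
  48 = 1·32 + 16   → row D = row B − 1·row C = (16, −1, 3)   [check: −1·128 + 3·48 = 16]
  32 = 2·16 + 0   → remainder 0, stop. gcd = 16 (last nonzero row D).
So gcd(48, 128) = 16, with Bézout identity −1·128 + 3·48 = 16. Containment (⊇): the Bézout identity exhibits 16 as an element of (48, 128), giving (16) ⊆ (48, 128). Containment (⊆): since 16 | 48 and 16 | 128 (48 = 16·3, 128 = 16·8), every Z-linear combination of 48 and 128 is divisible by 16, so (48, 128) ⊆ (16). Therefore (48, 128) = (16), d = 16.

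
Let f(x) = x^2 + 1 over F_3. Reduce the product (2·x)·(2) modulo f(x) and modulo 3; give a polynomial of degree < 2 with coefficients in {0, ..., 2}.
a · b ≡ x (mod f(x))

Multiply as integer polynomials: a · b = 4·x. Reducing coefficients mod 3: a · b ≡ x. This already has degree < 2, so no reduction by f is needed. Hence a · b ≡ x in F_3[x]/(f).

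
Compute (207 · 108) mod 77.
26

Reduce the factors first: 207 ≡ 53, 108 ≡ 31 (mod 77), so 207 · 108 ≡ 53 · 31 (mod 77). 53 · 31 = 1643. Dividing by 77: 1643 = 21·77 + 26. So (207 · 108) mod 77 = 26.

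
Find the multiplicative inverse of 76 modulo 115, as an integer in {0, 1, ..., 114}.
Apply the extended Euclidean algorithm to (115, 76), tracking rows (r, s, t) with s·115 + t·76 = r. Each division r_prev = q·r_cur + r_new produces the new row as (previous row) − q·(current row):
  row A: (115, 1, 0)   [1·115 + 0·76 = 115]
  row B: (76, 0, 1)   [0·115 + 1·76 = 76]
  115 = 1·76 + 39   → row C = row A − 1·row B = (39, 1, −1)   [check: 1·115 − 1·76 = 39]
  76 = 1·39 + 37   → row D = row B − 1·row C = (37, −1, 2)   [check: −1·115 + 2·76 = 37]
  39 = 1·37 + 2   → row E = row C − 1·row D = (2, 2, −3)   [check: 2·115 − 3·76 = 2]
  37 = 18·2 + 1   → row F = row D − 18·row E = (1, −37, 56)   [check: −37·115 + 56·76 = 1]
  2 = 2·1 + 0   → remainder 0, stop. gcd = 1 (last nonzero row F).
The gcd is 1, so 76 is invertible mod 115. The last nonzero row gives −37·115 + 56·76 = 1, so t = 56. So 76^(−1) ≡ 56 (mod 115). Verify: 76 · 56 = 4256 ≡ 1 (mod 115). ✓

Final answer: 76^(−1) ≡ 56 (mod 115)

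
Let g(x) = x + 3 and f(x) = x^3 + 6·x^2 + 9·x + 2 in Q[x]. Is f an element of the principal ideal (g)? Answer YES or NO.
NO

In Q[x] the ideal (g) consists of all multiples of g, so f ∈ (g) iff g | f, i.e. iff the remainder of f on division by g is 0. Divide f by g (g is monic, so eliminate the leading term of the running remainder at each step):
  leading term x^3: subtract (x^2)·g(x) = x^3 + 3·x^2, leaving 3·x^2 + 9·x + 2
  leading term 3·x^2: subtract (3·x)·g(x) = 3·x^2 + 9·x, leaving 2
The remainder r(x) = 2 ≠ 0 (and deg r < deg g), so g ∤ f, i.e. f ∉ (g).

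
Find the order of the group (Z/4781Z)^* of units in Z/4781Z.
(Z/4781Z)^* consists of the classes a with gcd(a, 4781) = 1, so its order is φ(4781). φ is multiplicative, with φ(p^e) = p^e − p^(e−1). Factorise 4781 = 7 · 683. Then
  φ(4781) = (7 − 1) · (683 − 1) = 6 · 682 = 4092.
Thus |(Z/4781Z)^*| = 4092.

Final answer: |(Z/4781Z)^*| = 4092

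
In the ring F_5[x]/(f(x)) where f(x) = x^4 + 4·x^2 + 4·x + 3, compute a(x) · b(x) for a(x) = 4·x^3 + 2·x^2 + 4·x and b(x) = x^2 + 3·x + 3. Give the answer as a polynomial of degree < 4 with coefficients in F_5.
Multiply as integer polynomials: a · b = 4·x^5 + 14·x^4 + 22·x^3 + 18·x^2 + 12·x. Reducing coefficients mod 5: a · b ≡ 4·x^5 + 4·x^4 + 2·x^3 + 3·x^2 + 2·x. Now divide by f(x) = x^4 + 4·x^2 + 4·x + 3 in F_5[x], eliminating the leading term at each step:
  leading term 4·x^5: subtract (4·x)·f(x) = 4·x^5 + x^3 + x^2 + 2·x, leaving 4·x^4 + x^3 + 2·x^2 (coefficients mod 5)
  leading term 4·x^4: subtract (4)·f(x) = 4·x^4 + x^2 + x + 2, leaving x^3 + x^2 + 4·x + 3 (coefficients mod 5)
The degree is now < 4, so this is the remainder. Hence a · b ≡ x^3 + x^2 + 4·x + 3 in F_5[x]/(f).

Final answer: a · b ≡ x^3 + x^2 + 4·x + 3 (mod f(x))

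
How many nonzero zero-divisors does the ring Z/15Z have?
In Z/15Z each nonzero element is either a unit (gcd with 15 is 1) or a zero-divisor (gcd > 1). The number of units is φ(15): factorise 15 = 3 · 5, so φ(15) = (3 − 1) · (5 − 1) = 2 · 4 = 8. The nonzero elements number 15 − 1 = 14. Hence the nonzero zero-divisors number 14 − 8 = 6.

Final answer: Z/15Z has 6 nonzero zero-divisors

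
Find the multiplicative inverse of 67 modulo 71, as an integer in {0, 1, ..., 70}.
Apply the extended Euclidean algorithm to (71, 67), tracking rows (r, s, t) with s·71 + t·67 = r. Each division r_prev = q·r_cur + r_new produces the new row as (previous row) − q·(current row):
  row A: (71, 1, 0)   [1·71 + 0·67 = 71]
  row B: (67, 0, 1)   [0·71 + 1·67 = 67]
  71 = 1·67 + 4   → row C = row A − 1·row B = (4, 1, −1)   [check: 1·71 − 1·67 = 4]
  67 = 16·4 + 3   → row D = row B − 16·row C = (3, −16, 17)   [check: −16·71 + 17·67 = 3]
  4 = 1·3 + 1   → row E = row C − 1·row D = (1, 17, −18)   [check: 17·71 − 18·67 = 1]
  3 = 3·1 + 0   → remainder 0, stop. gcd = 1 (last nonzero row E).
The gcd is 1, so 67 is invertible mod 71. The last nonzero row gives 17·71 − 18·67 = 1, so t = −18. So 67^(−1) ≡ −18 ≡ 53 (mod 71). Verify: 67 · 53 = 3551 ≡ 1 (mod 71). ✓

Final answer: 67^(−1) ≡ 53 (mod 71)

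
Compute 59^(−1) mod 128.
Apply the extended Euclidean algorithm to (128, 59), tracking rows (r, s, t) with s·128 + t·59 = r. Each division r_prev = q·r_cur + r_new produces the new row as (previous row) − q·(current row):
  row A: (128, 1, 0)   [1·128 + 0·59 = 128]
  row B: (59, 0, 1)   [0·128 + 1·59 = 59]
  128 = 2·59 + 10   → row C = row A − 2·row B = (10, 1, −2)   [check: 1·128 − 2·59 = 10]
  59 = 5·10 + 9   → row D = row B − 5·row C = (9, −5, 11)   [check: −5·128 + 11·59 = 9]
  10 = 1·9 + 1   → row E = row C − 1·row D = (1, 6, −13)   [check: 6·128 − 13·59 = 1]
  9 = 9·1 + 0   → remainder 0, stop. gcd = 1 (last nonzero row E).
The gcd is 1, so 59 is invertible mod 128. The last nonzero row gives 6·128 − 13·59 = 1, so t = −13. So 59^(−1) ≡ −13 ≡ 115 (mod 128). Verify: 59 · 115 = 6785 ≡ 1 (mod 128). ✓

Final answer: 59^(−1) ≡ 115 (mod 128)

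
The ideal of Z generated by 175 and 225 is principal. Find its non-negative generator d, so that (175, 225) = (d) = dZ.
In the PID Z, (a, b) is generated by gcd(a, b). Compute gcd(225, 175) with the extended Euclidean algorithm, tracking rows (r, s, t) with s·225 + t·175 = r:
  row A: (225, 1, 0)   [1·225 + 0·175 = 225]
  row B: (175, 0, 1)   [0·225 + 1·175 = 175]
  225 = 1·175 + 50   → row C = row A − 1·row B = (50, 1, −1)   [check: 1·225 − 1·175 = 50]
  175 = 3·50 + 25   → row D = row B − 3·row C = (25, −3, 4)   [check: −3·225 + 4·175 = 25]
  50 = 2·25 + 0   → remainder 0, stop. gcd = 25 (last nonzero row D).
So gcd(175, 225) = 25, with Bézout identity −3·225 + 4·175 = 25. Containment (⊇): the Bézout identity exhibits 25 as an element of (175, 225), giving (25) ⊆ (175, 225). Containment (⊆): since 25 | 175 and 25 | 225 (175 = 25·7, 225 = 25·9), every Z-linear combination of 175 and 225 is divisible by 25, so (175, 225) ⊆ (25). Therefore (175, 225) = (25), d = 25.

Final answer: (175, 225) = (25); d = 25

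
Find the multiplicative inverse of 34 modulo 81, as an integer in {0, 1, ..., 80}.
34^(−1) ≡ 31 (mod 81)

Apply the extended Euclidean algorithm to (81, 34), tracking rows (r, s, t) with s·81 + t·34 = r. Each division r_prev = q·r_cur + r_new produces the new row as (previous row) − q·(current row):
  row A: (81, 1, 0)   [1·81 + 0·34 = 81]
  row B: (34, 0, 1)   [0·81 + 1·34 = 34]
  81 = 2·34 + 13   → row C = row A − 2·row B = (13, 1, −2)   [check: 1·81 − 2·34 = 13]
  34 = 2·13 + 8   → row D = row B − 2·row C = (8, −2, 5)   [check: −2·81 + 5·34 = 8]
  13 = 1·8 + 5   → row E = row C − 1·row D = (5, 3, −7)   [check: 3·81 − 7·34 = 5]
  8 = 1·5 + 3   → row F = row D − 1·row E = (3, −5, 12)   [check: −5·81 + 12·34 = 3]
  5 = 1·3 + 2   → row G = row E − 1·row F = (2, 8, −19)   [check: 8·81 − 19·34 = 2]
  3 = 1·2 + 1   → row H = row F − 1·row G = (1, −13, 31)   [check: −13·81 + 31·34 = 1]
  2 = 2·1 + 0   → remainder 0, stop. gcd = 1 (last nonzero row H).
The gcd is 1, so 34 is invertible mod 81. The last nonzero row gives −13·81 + 31·34 = 1, so t = 31. So 34^(−1) ≡ 31 (mod 81). Verify: 34 · 31 = 1054 ≡ 1 (mod 81). ✓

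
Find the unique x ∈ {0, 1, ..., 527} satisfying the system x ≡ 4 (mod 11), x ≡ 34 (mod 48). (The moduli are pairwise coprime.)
x ≡ 466 (mod 528); the representative in [0, 528) is 466

The moduli 11, 48 are pairwise coprime, so by the CRT there is a unique solution mod 11·48 = 528.
Solve by successive substitution. Start with x ≡ 4 (mod 11).
  Combine with x ≡ 34 (mod 48): write x = 4 + 11·t and require 4 + 11·t ≡ 34 (mod 48), i.e. 11·t ≡ 34 − 4 ≡ 30 (mod 48). Since 11^(−1) ≡ 35 (mod 48), t ≡ 35·30 ≡ 42 (mod 48). So x ≡ 4 + 11·42 = 466 (mod 528).
Unique solution in [0, 528): x = 466.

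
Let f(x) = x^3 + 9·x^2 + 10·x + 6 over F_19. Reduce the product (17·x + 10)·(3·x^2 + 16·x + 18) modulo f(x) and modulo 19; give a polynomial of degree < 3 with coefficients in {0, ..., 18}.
a · b ≡ 14·x^2 + 13·x + 7 (mod f(x))

Multiply as integer polynomials: a · b = 51·x^3 + 302·x^2 + 466·x + 180. Reducing coefficients mod 19: a · b ≡ 13·x^3 + 17·x^2 + 10·x + 9. Now divide by f(x) = x^3 + 9·x^2 + 10·x + 6 in F_19[x], eliminating the leading term at each step:
  leading term 13·x^3: subtract (13)·f(x) = 13·x^3 + 3·x^2 + 16·x + 2, leaving 14·x^2 + 13·x + 7 (coefficients mod 19)
The degree is now < 3, so this is the remainder. Hence a · b ≡ 14·x^2 + 13·x + 7 in F_19[x]/(f).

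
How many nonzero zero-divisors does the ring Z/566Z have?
In Z/566Z each nonzero element is either a unit (gcd with 566 is 1) or a zero-divisor (gcd > 1). The number of units is φ(566): factorise 566 = 2 · 283, so φ(566) = (2 − 1) · (283 − 1) = 1 · 282 = 282. The nonzero elements number 566 − 1 = 565. Hence the nonzero zero-divisors number 565 − 282 = 283.

Final answer: Z/566Z has 283 nonzero zero-divisors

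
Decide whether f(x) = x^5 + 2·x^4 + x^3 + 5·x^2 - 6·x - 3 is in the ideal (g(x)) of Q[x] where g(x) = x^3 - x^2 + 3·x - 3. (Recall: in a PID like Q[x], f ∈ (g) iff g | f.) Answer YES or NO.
In Q[x] the ideal (g) consists of all multiples of g, so f ∈ (g) iff g | f, i.e. iff the remainder of f on division by g is 0. Divide f by g (g is monic, so eliminate the leading term of the running remainder at each step):
  leading term x^5: subtract (x^2)·g(x) = x^5 - x^4 + 3·x^3 - 3·x^2, leaving 3·x^4 - 2·x^3 + 8·x^2 - 6·x - 3
  leading term 3·x^4: subtract (3·x)·g(x) = 3·x^4 - 3·x^3 + 9·x^2 - 9·x, leaving x^3 - x^2 + 3·x - 3
  leading term x^3: subtract (1)·g(x) = x^3 - x^2 + 3·x - 3, leaving 0
The remainder is 0, so f(x) = g(x) · h(x) with h(x) = x^2 + 3·x + 1. Hence g | f, i.e. f ∈ (g).

Final answer: YES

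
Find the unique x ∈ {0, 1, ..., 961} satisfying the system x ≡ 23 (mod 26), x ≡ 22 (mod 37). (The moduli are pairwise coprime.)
The moduli 26, 37 are pairwise coprime, so by the CRT there is a unique solution mod 26·37 = 962.
Solve by successive substitution. Start with x ≡ 23 (mod 26).
  Combine with x ≡ 22 (mod 37): write x = 23 + 26·t and require 23 + 26·t ≡ 22 (mod 37), i.e. 26·t ≡ 22 − 23 ≡ 36 (mod 37). Since 26^(−1) ≡ 10 (mod 37), t ≡ 10·36 ≡ 27 (mod 37). So x ≡ 23 + 26·27 = 725 (mod 962).
Unique solution in [0, 962): x = 725.

Final answer: x ≡ 725 (mod 962); the representative in [0, 962) is 725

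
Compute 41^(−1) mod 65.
41^(−1) ≡ 46 (mod 65)

Apply the extended Euclidean algorithm to (65, 41), tracking rows (r, s, t) with s·65 + t·41 = r. Each division r_prev = q·r_cur + r_new produces the new row as (previous row) − q·(current row):
  row A: (65, 1, 0)   [1·65 + 0·41 = 65]
  row B: (41, 0, 1)   [0·65 + 1·41 = 41]
  65 = 1·41 + 24   → row C = row A − 1·row B = (24, 1, −1)   [check: 1·65 − 1·41 = 24]
  41 = 1·24 + 17   → row D = row B − 1·row C = (17, −1, 2)   [check: −1·65 + 2·41 = 17]
  24 = 1·17 + 7   → row E = row C − 1·row D = (7, 2, −3)   [check: 2·65 − 3·41 = 7]
  17 = 2·7 + 3   → row F = row D − 2·row E = (3, −5, 8)   [check: −5·65 + 8·41 = 3]
  7 = 2·3 + 1   → row G = row E − 2·row F = (1, 12, −19)   [check: 12·65 − 19·41 = 1]
  3 = 3·1 + 0   → remainder 0, stop. gcd = 1 (last nonzero row G).
The gcd is 1, so 41 is invertible mod 65. The last nonzero row gives 12·65 − 19·41 = 1, so t = −19. So 41^(−1) ≡ −19 ≡ 46 (mod 65). Verify: 41 · 46 = 1886 ≡ 1 (mod 65). ✓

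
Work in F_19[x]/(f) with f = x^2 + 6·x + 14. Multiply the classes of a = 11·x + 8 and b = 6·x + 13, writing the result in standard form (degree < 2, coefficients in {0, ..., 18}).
a · b ≡ 4·x + 16 (mod f(x))

Multiply as integer polynomials: a · b = 66·x^2 + 191·x + 104. Reducing coefficients mod 19: a · b ≡ 9·x^2 + x + 9. Now divide by f(x) = x^2 + 6·x + 14 in F_19[x], eliminating the leading term at each step:
  leading term 9·x^2: subtract (9)·f(x) = 9·x^2 + 16·x + 12, leaving 4·x + 16 (coefficients mod 19)
The degree is now < 2, so this is the remainder. Hence a · b ≡ 4·x + 16 in F_19[x]/(f).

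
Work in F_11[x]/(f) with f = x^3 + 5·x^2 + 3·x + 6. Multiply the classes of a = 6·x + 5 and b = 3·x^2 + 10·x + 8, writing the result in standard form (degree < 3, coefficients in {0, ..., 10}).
a · b ≡ 7·x^2 + 9 (mod f(x))

Multiply as integer polynomials: a · b = 18·x^3 + 75·x^2 + 98·x + 40. Reducing coefficients mod 11: a · b ≡ 7·x^3 + 9·x^2 + 10·x + 7. Now divide by f(x) = x^3 + 5·x^2 + 3·x + 6 in F_11[x], eliminating the leading term at each step:
  leading term 7·x^3: subtract (7)·f(x) = 7·x^3 + 2·x^2 + 10·x + 9, leaving 7·x^2 + 9 (coefficients mod 11)
The degree is now < 3, so this is the remainder. Hence a · b ≡ 7·x^2 + 9 in F_11[x]/(f).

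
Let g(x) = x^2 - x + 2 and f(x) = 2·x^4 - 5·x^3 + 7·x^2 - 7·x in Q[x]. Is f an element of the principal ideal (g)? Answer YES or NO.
NO

In Q[x] the ideal (g) consists of all multiples of g, so f ∈ (g) iff g | f, i.e. iff the remainder of f on division by g is 0. Divide f by g (g is monic, so eliminate the leading term of the running remainder at each step):
  leading term 2·x^4: subtract (2·x^2)·g(x) = 2·x^4 - 2·x^3 + 4·x^2, leaving -3·x^3 + 3·x^2 - 7·x
  leading term -3·x^3: subtract (-3·x)·g(x) = -3·x^3 + 3·x^2 - 6·x, leaving -x
The remainder r(x) = -x ≠ 0 (and deg r < deg g), so g ∤ f, i.e. f ∉ (g).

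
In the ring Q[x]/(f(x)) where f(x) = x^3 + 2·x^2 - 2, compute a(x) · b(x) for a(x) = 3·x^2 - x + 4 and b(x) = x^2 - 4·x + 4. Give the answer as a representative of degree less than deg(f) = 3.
First multiply in Q[x] without reducing: a · b = 3·x^4 - 13·x^3 + 20·x^2 - 20·x + 16. Now divide by f(x) = x^3 + 2·x^2 - 2, eliminating the leading term at each step:
  leading term 3·x^4: subtract (3·x)·f(x) = 3·x^4 + 6·x^3 - 6·x, leaving -19·x^3 + 20·x^2 - 14·x + 16
  leading term -19·x^3: subtract (-19)·f(x) = -19·x^3 - 38·x^2 + 38, leaving 58·x^2 - 14·x - 22
The degree is now < 3, so this is the remainder. Hence a · b ≡ 58·x^2 - 14·x - 22 in Q[x]/(f).

Final answer: a · b ≡ 58·x^2 - 14·x - 22 (mod f(x))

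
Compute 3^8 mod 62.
Use repeated squaring. Binary(8) = 1000. Walk through the bits of the exponent 8 left-to-right: at each bit after the leading one, square the running value, then multiply by 3 if the bit is 1 (always reducing mod 62):
  bit 1 = 1 (leading): start with 3.
  bit 2 = 0: square 3^2 = 9 (mod 62).
  bit 3 = 0: square 9^2 = 81 ≡ 19 (mod 62).
  bit 4 = 0: square 19^2 = 361 ≡ 51 (mod 62).
Final value: 3^8 ≡ 51 (mod 62).

Final answer: 51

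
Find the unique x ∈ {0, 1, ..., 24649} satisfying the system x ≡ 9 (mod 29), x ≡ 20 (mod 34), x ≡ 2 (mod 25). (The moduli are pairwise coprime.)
x ≡ 13552 (mod 24650); the representative in [0, 24650) is 13552

The moduli 29, 34, 25 are pairwise coprime, so by the CRT there is a unique solution mod 29·34·25 = 24650.
Solve by successive substitution. Start with x ≡ 9 (mod 29).
  Combine with x ≡ 20 (mod 34): write x = 9 + 29·t and require 9 + 29·t ≡ 20 (mod 34), i.e. 29·t ≡ 20 − 9 ≡ 11 (mod 34). Since 29^(−1) ≡ 27 (mod 34), t ≡ 27·11 ≡ 25 (mod 34). So x ≡ 9 + 29·25 = 734 (mod 986).
  Combine with x ≡ 2 (mod 25): write x = 734 + 986·t and require 734 + 986·t ≡ 2 (mod 25), i.e. 986·t ≡ 2 − 734 ≡ 18 (mod 25). Since 986^(−1) ≡ 16 (mod 25) (986 ≡ 11 (mod 25)), t ≡ 16·18 ≡ 13 (mod 25). So x ≡ 734 + 986·13 = 13552 (mod 24650).
Unique solution in [0, 24650): x = 13552.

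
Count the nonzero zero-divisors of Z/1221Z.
In Z/1221Z each nonzero element is either a unit (gcd with 1221 is 1) or a zero-divisor (gcd > 1). The number of units is φ(1221): factorise 1221 = 3 · 11 · 37, so φ(1221) = (3 − 1) · (11 − 1) · (37 − 1) = 2 · 10 · 36 = 720. The nonzero elements number 1221 − 1 = 1220. Hence the nonzero zero-divisors number 1220 − 720 = 500.

Final answer: Z/1221Z has 500 nonzero zero-divisors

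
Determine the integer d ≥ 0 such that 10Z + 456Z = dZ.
(10, 456) = (2); d = 2

In the PID Z, (a, b) is generated by gcd(a, b). Compute gcd(456, 10) with the extended Euclidean algorithm, tracking rows (r, s, t) with s·456 + t·10 = r:
  row A: (456, 1, 0)   [1·456 + 0·10 = 456]
  row B: (10, 0, 1)   [0·456 + 1·10 = 10]
  456 = 45·10 + 6   → row C = row A − 45·row B = (6, 1, −45)   [check: 1·456 − 45·10 = 6]
  10 = 1·6 + 4   → row D = row B − 1·row C = (4, −1, 46)   [check: −1·456 + 46·10 = 4]
  6 = 1·4 + 2   → row E = row C − 1·row D = (2, 2, −91)   [check: 2·456 − 91·10 = 2]
  4 = 2·2 + 0   → remainder 0, stop. gcd = 2 (last nonzero row E).
So gcd(10, 456) = 2, with Bézout identity 2·456 − 91·10 = 2. Containment (⊇): the Bézout identity exhibits 2 as an element of (10, 456), giving (2) ⊆ (10, 456). Containment (⊆): since 2 | 10 and 2 | 456 (10 = 2·5, 456 = 2·228), every Z-linear combination of 10 and 456 is divisible by 2, so (10, 456) ⊆ (2). Therefore (10, 456) = (2), d = 2.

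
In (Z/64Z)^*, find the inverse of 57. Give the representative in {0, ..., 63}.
Apply the extended Euclidean algorithm to (64, 57), tracking rows (r, s, t) with s·64 + t·57 = r. Each division r_prev = q·r_cur + r_new produces the new row as (previous row) − q·(current row):
  row A: (64, 1, 0)   [1·64 + 0·57 = 64]
  row B: (57, 0, 1)   [0·64 + 1·57 = 57]
  64 = 1·57 + 7   → row C = row A − 1·row B = (7, 1, −1)   [check: 1·64 − 1·57 = 7]
  57 = 8·7 + 1   → row D = row B − 8·row C = (1, −8, 9)   [check: −8·64 + 9·57 = 1]
  7 = 7·1 + 0   → remainder 0, stop. gcd = 1 (last nonzero row D).
The gcd is 1, so 57 is invertible mod 64. The last nonzero row gives −8·64 + 9·57 = 1, so t = 9. So 57^(−1) ≡ 9 (mod 64). Verify: 57 · 9 = 513 ≡ 1 (mod 64). ✓

Final answer: 57^(−1) ≡ 9 (mod 64)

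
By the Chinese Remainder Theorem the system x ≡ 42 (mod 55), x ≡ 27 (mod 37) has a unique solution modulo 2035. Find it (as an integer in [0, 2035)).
The moduli 55, 37 are pairwise coprime, so by the CRT there is a unique solution mod 55·37 = 2035.
Solve by successive substitution. Start with x ≡ 42 (mod 55).
  Combine with x ≡ 27 (mod 37): write x = 42 + 55·t and require 42 + 55·t ≡ 27 (mod 37), i.e. 55·t ≡ 27 − 42 ≡ 22 (mod 37). Since 55^(−1) ≡ 35 (mod 37) (55 ≡ 18 (mod 37)), t ≡ 35·22 ≡ 30 (mod 37). So x ≡ 42 + 55·30 = 1692 (mod 2035).
Unique solution in [0, 2035): x = 1692.

Final answer: x ≡ 1692 (mod 2035); the representative in [0, 2035) is 1692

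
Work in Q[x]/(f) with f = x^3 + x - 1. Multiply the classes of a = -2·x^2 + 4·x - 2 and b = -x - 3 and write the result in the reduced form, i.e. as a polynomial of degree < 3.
a · b ≡ 2·x^2 - 12·x + 8 (mod f(x))

First multiply in Q[x] without reducing: a · b = 2·x^3 + 2·x^2 - 10·x + 6. Now divide by f(x) = x^3 + x - 1, eliminating the leading term at each step:
  leading term 2·x^3: subtract (2)·f(x) = 2·x^3 + 2·x - 2, leaving 2·x^2 - 12·x + 8
The degree is now < 3, so this is the remainder. Hence a · b ≡ 2·x^2 - 12·x + 8 in Q[x]/(f).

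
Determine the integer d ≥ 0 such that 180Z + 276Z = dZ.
In the PID Z, (a, b) is generated by gcd(a, b). Compute gcd(276, 180) with the extended Euclidean algorithm, tracking rows (r, s, t) with s·276 + t·180 = r:
  row A: (276, 1, 0)   [1·276 + 0·180 = 276]
  row B: (180, 0, 1)   [0·276 + 1·180 = 180]
  276 = 1·180 + 96   → row C = row A − 1·row B = (96, 1, −1)   [check: 1·276 − 1·180 = 96]
  180 = 1·96 + 84   → row D = row B − 1·row C = (84, −1, 2)   [check: −1·276 + 2·180 = 84]
  96 = 1·84 + 12   → row E = row C − 1·row D = (12, 2, −3)   [check: 2·276 − 3·180 = 12]
  84 = 7·12 + 0   → remainder 0, stop. gcd = 12 (last nonzero row E).
So gcd(180, 276) = 12, with Bézout identity 2·276 − 3·180 = 12. Containment (⊇): the Bézout identity exhibits 12 as an element of (180, 276), giving (12) ⊆ (180, 276). Containment (⊆): since 12 | 180 and 12 | 276 (180 = 12·15, 276 = 12·23), every Z-linear combination of 180 and 276 is divisible by 12, so (180, 276) ⊆ (12). Therefore (180, 276) = (12), d = 12.

Final answer: (180, 276) = (12); d = 12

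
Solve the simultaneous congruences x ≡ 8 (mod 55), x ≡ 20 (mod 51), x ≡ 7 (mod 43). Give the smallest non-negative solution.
x ≡ 98348 (mod 120615); the representative in [0, 120615) is 98348

The moduli 55, 51, 43 are pairwise coprime, so by the CRT there is a unique solution mod 55·51·43 = 120615.
Solve by successive substitution. Start with x ≡ 8 (mod 55).
  Combine with x ≡ 20 (mod 51): write x = 8 + 55·t and require 8 + 55·t ≡ 20 (mod 51), i.e. 55·t ≡ 20 − 8 ≡ 12 (mod 51). Since 55^(−1) ≡ 13 (mod 51) (55 ≡ 4 (mod 51)), t ≡ 13·12 ≡ 3 (mod 51). So x ≡ 8 + 55·3 = 173 (mod 2805).
  Combine with x ≡ 7 (mod 43): write x = 173 + 2805·t and require 173 + 2805·t ≡ 7 (mod 43), i.e. 2805·t ≡ 7 − 173 ≡ 6 (mod 43). Since 2805^(−1) ≡ 13 (mod 43) (2805 ≡ 10 (mod 43)), t ≡ 13·6 ≡ 35 (mod 43). So x ≡ 173 + 2805·35 = 98348 (mod 120615).
Unique solution in [0, 120615): x = 98348.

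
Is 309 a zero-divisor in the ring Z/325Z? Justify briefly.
gcd(309, 325) = 1, so 309 is a unit in Z/325Z (it has a multiplicative inverse). A unit cannot be a zero-divisor: if 309·b ≡ 0 then multiplying both sides by 309^(−1) gives b ≡ 0. So 309 is not a zero-divisor.

Final answer: NO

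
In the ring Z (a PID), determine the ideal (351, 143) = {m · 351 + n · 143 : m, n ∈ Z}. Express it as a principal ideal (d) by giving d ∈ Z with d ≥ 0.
In the PID Z, (a, b) is generated by gcd(a, b). Compute gcd(351, 143) with the extended Euclidean algorithm, tracking rows (r, s, t) with s·351 + t·143 = r:
  row A: (351, 1, 0)   [1·351 + 0·143 = 351]
  row B: (143, 0, 1)   [0·351 + 1·143 = 143]
  351 = 2·143 + 65   → row C = row A − 2·row B = (65, 1, −2)   [check: 1·351 − 2·143 = 65]
  143 = 2·65 + 13   → row D = row B − 2·row C = (13, −2, 5)   [check: −2·351 + 5·143 = 13]
  65 = 5·13 + 0   → remainder 0, stop. gcd = 13 (last nonzero row D).
So gcd(351, 143) = 13, with Bézout identity −2·351 + 5·143 = 13. Containment (⊇): the Bézout identity exhibits 13 as an element of (351, 143), giving (13) ⊆ (351, 143). Containment (⊆): since 13 | 351 and 13 | 143 (351 = 13·27, 143 = 13·11), every Z-linear combination of 351 and 143 is divisible by 13, so (351, 143) ⊆ (13). Therefore (351, 143) = (13), d = 13.

Final answer: (351, 143) = (13); d = 13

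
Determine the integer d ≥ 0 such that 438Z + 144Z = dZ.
In the PID Z, (a, b) is generated by gcd(a, b). Compute gcd(438, 144) with the extended Euclidean algorithm, tracking rows (r, s, t) with s·438 + t·144 = r:
  row A: (438, 1, 0)   [1·438 + 0·144 = 438]
  row B: (144, 0, 1)   [0·438 + 1·144 = 144]
  438 = 3·144 + 6   → row C = row A − 3·row B = (6, 1, −3)   [check: 1·438 − 3·144 = 6]
  144 = 24·6 + 0   → remainder 0, stop. gcd = 6 (last nonzero row C).
So gcd(438, 144) = 6, with Bézout identity 1·438 − 3·144 = 6. Containment (⊇): the Bézout identity exhibits 6 as an element of (438, 144), giving (6) ⊆ (438, 144). Containment (⊆): since 6 | 438 and 6 | 144 (438 = 6·73, 144 = 6·24), every Z-linear combination of 438 and 144 is divisible by 6, so (438, 144) ⊆ (6). Therefore (438, 144) = (6), d = 6.

Final answer: (438, 144) = (6); d = 6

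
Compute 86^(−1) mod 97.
Apply the extended Euclidean algorithm to (97, 86), tracking rows (r, s, t) with s·97 + t·86 = r. Each division r_prev = q·r_cur + r_new produces the new row as (previous row) − q·(current row):
  row A: (97, 1, 0)   [1·97 + 0·86 = 97]
  row B: (86, 0, 1)   [0·97 + 1·86 = 86]
  97 = 1·86 + 11   → row C = row A − 1·row B = (11, 1, −1)   [check: 1·97 − 1·86 = 11]
  86 = 7·11 + 9   → row D = row B − 7·row C = (9, −7, 8)   [check: −7·97 + 8·86 = 9]
  11 = 1·9 + 2   → row E = row C − 1·row D = (2, 8, −9)   [check: 8·97 − 9·86 = 2]
  9 = 4·2 + 1   → row F = row D − 4·row E = (1, −39, 44)   [check: −39·97 + 44·86 = 1]
  2 = 2·1 + 0   → remainder 0, stop. gcd = 1 (last nonzero row F).
The gcd is 1, so 86 is invertible mod 97. The last nonzero row gives −39·97 + 44·86 = 1, so t = 44. So 86^(−1) ≡ 44 (mod 97). Verify: 86 · 44 = 3784 ≡ 1 (mod 97). ✓

Final answer: 86^(−1) ≡ 44 (mod 97)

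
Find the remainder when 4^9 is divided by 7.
Use repeated squaring. Binary(9) = 1001. Walk through the bits of the exponent 9 left-to-right: at each bit after the leading one, square the running value, then multiply by 4 if the bit is 1 (always reducing mod 7):
  bit 1 = 1 (leading): start with 4.
  bit 2 = 0: square 4^2 = 16 ≡ 2 (mod 7).
  bit 3 = 0: square 2^2 = 4 (mod 7).
  bit 4 = 1: square 4^2 = 16 ≡ 2; bit is 1, so multiply 2·4 = 8 ≡ 1 (mod 7).
Final value: 4^9 ≡ 1 (mod 7).

Final answer: 1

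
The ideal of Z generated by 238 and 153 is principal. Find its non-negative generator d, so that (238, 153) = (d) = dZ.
(238, 153) = (17); d = 17

In the PID Z, (a, b) is generated by gcd(a, b). Compute gcd(238, 153) with the extended Euclidean algorithm, tracking rows (r, s, t) with s·238 + t·153 = r:
  row A: (238, 1, 0)   [1·238 + 0·153 = 238]
  row B: (153, 0, 1)   [0·238 + 1·153 = 153]
  238 = 1·153 + 85   → row C = row A − 1·row B = (85, 1, −1)   [check: 1·238 − 1·153 = 85]
  153 = 1·85 + 68   → row D = row B − 1·row C = (68, −1, 2)   [check: −1·238 + 2·153 = 68]
  85 = 1·68 + 17   → row E = row C − 1·row D = (17, 2, −3)   [check: 2·238 − 3·153 = 17]
  68 = 4·17 + 0   → remainder 0, stop. gcd = 17 (last nonzero row E).
So gcd(238, 153) = 17, with Bézout identity 2·238 − 3·153 = 17. Containment (⊇): the Bézout identity exhibits 17 as an element of (238, 153), giving (17) ⊆ (238, 153). Containment (⊆): since 17 | 238 and 17 | 153 (238 = 17·14, 153 = 17·9), every Z-linear combination of 238 and 153 is divisible by 17, so (238, 153) ⊆ (17). Therefore (238, 153) = (17), d = 17.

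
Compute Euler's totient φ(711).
φ(711) = 468

φ is multiplicative, with φ(p^e) = p^e − p^(e−1). Factorise 711 = 3^2 · 79. Then
  φ(711) = (3^2 − 3^1) · (79 − 1) = 6 · 78 = 468.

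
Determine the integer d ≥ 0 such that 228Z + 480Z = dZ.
In the PID Z, (a, b) is generated by gcd(a, b). Compute gcd(480, 228) with the extended Euclidean algorithm, tracking rows (r, s, t) with s·480 + t·228 = r:
  row A: (480, 1, 0)   [1·480 + 0·228 = 480]
  row B: (228, 0, 1)   [0·480 + 1·228 = 228]
  480 = 2·228 + 24   → row C = row A − 2·row B = (24, 1, −2)   [check: 1·480 − 2·228 = 24]
  228 = 9·24 + 12   → row D = row B − 9·row C = (12, −9, 19)   [check: −9·480 + 19·228 = 12]
  24 = 2·12 + 0   → remainder 0, stop. gcd = 12 (last nonzero row D).
So gcd(228, 480) = 12, with Bézout identity −9·480 + 19·228 = 12. Containment (⊇): the Bézout identity exhibits 12 as an element of (228, 480), giving (12) ⊆ (228, 480). Containment (⊆): since 12 | 228 and 12 | 480 (228 = 12·19, 480 = 12·40), every Z-linear combination of 228 and 480 is divisible by 12, so (228, 480) ⊆ (12). Therefore (228, 480) = (12), d = 12.

Final answer: (228, 480) = (12); d = 12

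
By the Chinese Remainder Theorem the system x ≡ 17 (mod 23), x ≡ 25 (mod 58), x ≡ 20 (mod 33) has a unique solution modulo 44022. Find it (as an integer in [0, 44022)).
The moduli 23, 58, 33 are pairwise coprime, so by the CRT there is a unique solution mod 23·58·33 = 44022.
Solve by successive substitution. Start with x ≡ 17 (mod 23).
  Combine with x ≡ 25 (mod 58): write x = 17 + 23·t and require 17 + 23·t ≡ 25 (mod 58), i.e. 23·t ≡ 25 − 17 ≡ 8 (mod 58). Since 23^(−1) ≡ 53 (mod 58), t ≡ 53·8 ≡ 18 (mod 58). So x ≡ 17 + 23·18 = 431 (mod 1334).
  Combine with x ≡ 20 (mod 33): write x = 431 + 1334·t and require 431 + 1334·t ≡ 20 (mod 33), i.e. 1334·t ≡ 20 − 431 ≡ 18 (mod 33). Since 1334^(−1) ≡ 26 (mod 33) (1334 ≡ 14 (mod 33)), t ≡ 26·18 ≡ 6 (mod 33). So x ≡ 431 + 1334·6 = 8435 (mod 44022).
Unique solution in [0, 44022): x = 8435.

Final answer: x ≡ 8435 (mod 44022); the representative in [0, 44022) is 8435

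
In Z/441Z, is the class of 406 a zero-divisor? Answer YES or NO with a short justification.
YES

gcd(406, 441) = 7 > 1, so 406 is not a unit in Z/441Z. In Z/nZ every nonzero non-unit is a zero-divisor: explicitly, take b = 441/gcd = 63 ≠ 0 (mod 441); then 406·63 = 25578 = 58·441, i.e. 406·63 ≡ 0 (mod 441). So 406 is a zero-divisor.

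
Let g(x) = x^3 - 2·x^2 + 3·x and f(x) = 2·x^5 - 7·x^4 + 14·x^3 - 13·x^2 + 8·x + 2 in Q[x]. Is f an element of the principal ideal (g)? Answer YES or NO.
NO

In Q[x] the ideal (g) consists of all multiples of g, so f ∈ (g) iff g | f, i.e. iff the remainder of f on division by g is 0. Divide f by g (g is monic, so eliminate the leading term of the running remainder at each step):
  leading term 2·x^5: subtract (2·x^2)·g(x) = 2·x^5 - 4·x^4 + 6·x^3, leaving -3·x^4 + 8·x^3 - 13·x^2 + 8·x + 2
  leading term -3·x^4: subtract (-3·x)·g(x) = -3·x^4 + 6·x^3 - 9·x^2, leaving 2·x^3 - 4·x^2 + 8·x + 2
  leading term 2·x^3: subtract (2)·g(x) = 2·x^3 - 4·x^2 + 6·x, leaving 2·x + 2
The remainder r(x) = 2·x + 2 ≠ 0 (and deg r < deg g), so g ∤ f, i.e. f ∉ (g).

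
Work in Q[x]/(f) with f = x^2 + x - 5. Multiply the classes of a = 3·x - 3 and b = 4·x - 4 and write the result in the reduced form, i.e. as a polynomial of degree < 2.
a · b ≡ 72 - 36·x (mod f(x))

First multiply in Q[x] without reducing: a · b = 12·x^2 - 24·x + 12. Now divide by f(x) = x^2 + x - 5, eliminating the leading term at each step:
  leading term 12·x^2: subtract (12)·f(x) = 12·x^2 + 12·x - 60, leaving 72 - 36·x
The degree is now < 2, so this is the remainder. Hence a · b ≡ 72 - 36·x in Q[x]/(f).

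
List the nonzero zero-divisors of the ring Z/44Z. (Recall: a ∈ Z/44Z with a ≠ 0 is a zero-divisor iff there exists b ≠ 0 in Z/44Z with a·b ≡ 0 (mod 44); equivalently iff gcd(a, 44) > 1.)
nonzero zero-divisors of Z/44Z = {2, 4, 6, 8, 10, 11, 12, 14, 16, 18, 20, 22, 24, 26, 28, 30, 32, 33, 34, 36, 38, 40, 42}

An element a ∈ Z/44Z (with a ≠ 0) is a zero-divisor iff gcd(a, 44) > 1 (because a is a unit precisely when gcd(a, n) = 1, and in Z/nZ every nonzero, non-unit element is a zero-divisor). Scan a = 1, ..., 43 and keep those with gcd(a, 44) > 1:
  gcd(2, 44) = 2, gcd(4, 44) = 4, gcd(6, 44) = 2, gcd(8, 44) = 4, gcd(10, 44) = 2, gcd(11, 44) = 11, gcd(12, 44) = 4, gcd(14, 44) = 2, gcd(16, 44) = 4, gcd(18, 44) = 2, gcd(20, 44) = 4, gcd(22, 44) = 22, gcd(24, 44) = 4, gcd(26, 44) = 2, gcd(28, 44) = 4, gcd(30, 44) = 2, gcd(32, 44) = 4, gcd(33, 44) = 11, gcd(34, 44) = 2, gcd(36, 44) = 4, gcd(38, 44) = 2, gcd(40, 44) = 4, gcd(42, 44) = 2.
All other a ∈ {1, ..., 43} have gcd(a, 44) = 1 and are units. So the nonzero zero-divisors are exactly the 23 values of a appearing in this scan.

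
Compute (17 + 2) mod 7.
5

Reduce the summands first: 17 ≡ 3 (mod 7), so 17 + 2 ≡ 3 + 2 (mod 7). 3 + 2 = 5; 5 = 0·7 + 5, so (17 + 2) mod 7 = 5.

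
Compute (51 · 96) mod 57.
51

Reduce the factors first: 96 ≡ 39 (mod 57), so 51 · 96 ≡ 51 · 39 (mod 57). 51 · 39 = 1989. Dividing by 57: 1989 = 34·57 + 51. So (51 · 96) mod 57 = 51.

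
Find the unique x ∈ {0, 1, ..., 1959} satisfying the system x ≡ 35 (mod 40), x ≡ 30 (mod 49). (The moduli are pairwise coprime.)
x ≡ 275 (mod 1960); the representative in [0, 1960) is 275

The moduli 40, 49 are pairwise coprime, so by the CRT there is a unique solution mod 40·49 = 1960.
Solve by successive substitution. Start with x ≡ 35 (mod 40).
  Combine with x ≡ 30 (mod 49): write x = 35 + 40·t and require 35 + 40·t ≡ 30 (mod 49), i.e. 40·t ≡ 30 − 35 ≡ 44 (mod 49). Since 40^(−1) ≡ 38 (mod 49), t ≡ 38·44 ≡ 6 (mod 49). So x ≡ 35 + 40·6 = 275 (mod 1960).
Unique solution in [0, 1960): x = 275.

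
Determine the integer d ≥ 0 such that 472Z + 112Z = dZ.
In the PID Z, (a, b) is generated by gcd(a, b). Compute gcd(472, 112) with the extended Euclidean algorithm, tracking rows (r, s, t) with s·472 + t·112 = r:
  row A: (472, 1, 0)   [1·472 + 0·112 = 472]
  row B: (112, 0, 1)   [0·472 + 1·112 = 112]
  472 = 4·112 + 24   → row C = row A − 4·row B = (24, 1, −4)   [check: 1·472 − 4·112 = 24]
  112 = 4·24 + 16   → row D = row B − 4·row C = (16, −4, 17)   [check: −4·472 + 17·112 = 16]
  24 = 1·16 + 8   → row E = row C − 1·row D = (8, 5, −21)   [check: 5·472 − 21·112 = 8]
  16 = 2·8 + 0   → remainder 0, stop. gcd = 8 (last nonzero row E).
So gcd(472, 112) = 8, with Bézout identity 5·472 − 21·112 = 8. Containment (⊇): the Bézout identity exhibits 8 as an element of (472, 112), giving (8) ⊆ (472, 112). Containment (⊆): since 8 | 472 and 8 | 112 (472 = 8·59, 112 = 8·14), every Z-linear combination of 472 and 112 is divisible by 8, so (472, 112) ⊆ (8). Therefore (472, 112) = (8), d = 8.

Final answer: (472, 112) = (8); d = 8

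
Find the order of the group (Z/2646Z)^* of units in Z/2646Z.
(Z/2646Z)^* consists of the classes a with gcd(a, 2646) = 1, so its order is φ(2646). φ is multiplicative, with φ(p^e) = p^e − p^(e−1). Factorise 2646 = 2 · 3^3 · 7^2. Then
  φ(2646) = (2 − 1) · (3^3 − 3^2) · (7^2 − 7^1) = 1 · 18 · 42 = 756.
Thus |(Z/2646Z)^*| = 756.

Final answer: |(Z/2646Z)^*| = 756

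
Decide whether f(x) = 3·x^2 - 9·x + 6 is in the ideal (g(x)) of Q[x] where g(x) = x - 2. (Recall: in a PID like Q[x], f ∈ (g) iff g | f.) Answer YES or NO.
YES

In Q[x] the ideal (g) consists of all multiples of g, so f ∈ (g) iff g | f, i.e. iff the remainder of f on division by g is 0. Divide f by g (g is monic, so eliminate the leading term of the running remainder at each step):
  leading term 3·x^2: subtract (3·x)·g(x) = 3·x^2 - 6·x, leaving 6 - 3·x
  leading term -3·x: subtract (-3)·g(x) = 6 - 3·x, leaving 0
The remainder is 0, so f(x) = g(x) · h(x) with h(x) = 3·x - 3. Hence g | f, i.e. f ∈ (g).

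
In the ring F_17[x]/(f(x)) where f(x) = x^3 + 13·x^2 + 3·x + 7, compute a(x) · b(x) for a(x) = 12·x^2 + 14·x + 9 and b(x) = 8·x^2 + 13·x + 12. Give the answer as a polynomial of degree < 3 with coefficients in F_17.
a · b ≡ 15·x^2 + 3·x + 15 (mod f(x))

Multiply as integer polynomials: a · b = 96·x^4 + 268·x^3 + 398·x^2 + 285·x + 108. Reducing coefficients mod 17: a · b ≡ 11·x^4 + 13·x^3 + 7·x^2 + 13·x + 6. Now divide by f(x) = x^3 + 13·x^2 + 3·x + 7 in F_17[x], eliminating the leading term at each step:
  leading term 11·x^4: subtract (11·x)·f(x) = 11·x^4 + 7·x^3 + 16·x^2 + 9·x, leaving 6·x^3 + 8·x^2 + 4·x + 6 (coefficients mod 17)
  leading term 6·x^3: subtract (6)·f(x) = 6·x^3 + 10·x^2 + x + 8, leaving 15·x^2 + 3·x + 15 (coefficients mod 17)
The degree is now < 3, so this is the remainder. Hence a · b ≡ 15·x^2 + 3·x + 15 in F_17[x]/(f).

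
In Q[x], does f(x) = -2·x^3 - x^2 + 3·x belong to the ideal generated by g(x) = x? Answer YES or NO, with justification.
In Q[x] the ideal (g) consists of all multiples of g, so f ∈ (g) iff g | f, i.e. iff the remainder of f on division by g is 0. Divide f by g (g is monic, so eliminate the leading term of the running remainder at each step):
  leading term -2·x^3: subtract (-2·x^2)·g(x) = -2·x^3, leaving -x^2 + 3·x
  leading term -x^2: subtract (-x)·g(x) = -x^2, leaving 3·x
  leading term 3·x: subtract (3)·g(x) = 3·x, leaving 0
The remainder is 0, so f(x) = g(x) · h(x) with h(x) = -2·x^2 - x + 3. Hence g | f, i.e. f ∈ (g).

Final answer: YES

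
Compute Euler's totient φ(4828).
φ(4828) = 2240

φ is multiplicative, with φ(p^e) = p^e − p^(e−1). Factorise 4828 = 2^2 · 17 · 71. Then
  φ(4828) = (2^2 − 2^1) · (17 − 1) · (71 − 1) = 2 · 16 · 70 = 2240.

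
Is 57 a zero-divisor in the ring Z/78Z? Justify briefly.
YES

gcd(57, 78) = 3 > 1, so 57 is not a unit in Z/78Z. In Z/nZ every nonzero non-unit is a zero-divisor: explicitly, take b = 78/gcd = 26 ≠ 0 (mod 78); then 57·26 = 1482 = 19·78, i.e. 57·26 ≡ 0 (mod 78). So 57 is a zero-divisor.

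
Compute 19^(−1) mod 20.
Apply the extended Euclidean algorithm to (20, 19), tracking rows (r, s, t) with s·20 + t·19 = r. Each division r_prev = q·r_cur + r_new produces the new row as (previous row) − q·(current row):
  row A: (20, 1, 0)   [1·20 + 0·19 = 20]
  row B: (19, 0, 1)   [0·20 + 1·19 = 19]
  20 = 1·19 + 1   → row C = row A − 1·row B = (1, 1, −1)   [check: 1·20 − 1·19 = 1]
  19 = 19·1 + 0   → remainder 0, stop. gcd = 1 (last nonzero row C).
The gcd is 1, so 19 is invertible mod 20. The last nonzero row gives 1·20 − 1·19 = 1, so t = −1. So 19^(−1) ≡ −1 ≡ 19 (mod 20). Verify: 19 · 19 = 361 ≡ 1 (mod 20). ✓

Final answer: 19^(−1) ≡ 19 (mod 20)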